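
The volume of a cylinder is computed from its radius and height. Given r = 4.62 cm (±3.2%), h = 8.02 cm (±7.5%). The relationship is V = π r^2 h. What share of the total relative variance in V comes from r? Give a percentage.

42.1%

(δV/V)² = (2·δr/r)² + (1·δh/h)²
  r term: (2×0.0320)² = 0.00410
  h term: (1×0.0750)² = 0.00562
Total = 0.00972. Share from r = 0.00410/0.00972 = 0.421.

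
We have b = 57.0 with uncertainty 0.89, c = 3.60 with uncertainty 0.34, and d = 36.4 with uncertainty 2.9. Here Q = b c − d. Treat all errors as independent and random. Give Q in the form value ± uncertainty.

Let p = b·c = 205. δp/p = √((1·δb/b)² + (1·δc/c)²) = √(0.000244 + 0.00892) = 0.0957, so δp = 19.6.
Q = p − d: δQ = √(δp² + δd²) = √(386 + 8.41) = 19.9
Q = 169.

169 ± 19.9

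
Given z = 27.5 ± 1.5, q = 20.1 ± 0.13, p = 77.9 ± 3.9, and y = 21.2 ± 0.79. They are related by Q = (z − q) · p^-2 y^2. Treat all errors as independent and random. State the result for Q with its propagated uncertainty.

0.548 ± 0.131

Let u = z − q = 7.40. δu = √(δz² + δq²) = √(2.25 + 0.0169) = 1.51, so δu/u = 0.203.
Q is then a monomial in u, p, y:
δQ/Q = √((δu/u)² + (-2·δp/p)² + (2·δy/y)²) = √(0.0414 + 0.0100 + 0.00555) = 0.239
Q = 0.548, so δQ = 0.239 × 0.548 = 0.131.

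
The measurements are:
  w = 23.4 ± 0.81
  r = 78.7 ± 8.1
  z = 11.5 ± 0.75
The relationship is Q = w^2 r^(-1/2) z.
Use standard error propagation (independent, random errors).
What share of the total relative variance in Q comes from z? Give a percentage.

(δQ/Q)² = (2·δw/w)² + (−½·δr/r)² + (1·δz/z)²
  w term: (2×0.0346)² = 0.00479
  r term: (-0.5×0.103)² = 0.00265
  z term: (1×0.0652)² = 0.00425
Total = 0.0117. Share from z = 0.00425/0.0117 = 0.364.

36.4%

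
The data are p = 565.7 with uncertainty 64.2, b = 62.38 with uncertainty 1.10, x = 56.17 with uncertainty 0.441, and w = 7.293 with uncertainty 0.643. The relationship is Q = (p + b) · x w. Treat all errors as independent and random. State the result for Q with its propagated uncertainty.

257300 ± 34800

Let u = p + b = 628.1. δu = √(δp² + δb²) = √(4120 + 1.21) = 64.2, so δu/u = 0.102.
Q is then a monomial in u, x, w:
δQ/Q = √((δu/u)² + (1·δx/x)² + (1·δw/w)²) = √(0.0105 + 6.16e-05 + 0.00777) = 0.135
Q = 257300, so δQ = 0.135 × 257300 = 34800.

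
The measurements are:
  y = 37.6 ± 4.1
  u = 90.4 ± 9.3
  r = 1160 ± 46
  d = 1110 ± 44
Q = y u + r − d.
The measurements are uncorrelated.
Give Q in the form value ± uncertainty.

3450 ± 514

Let p = y·u = 3400. δp/p = √((1·δy/y)² + (1·δu/u)²) = √(0.0119 + 0.0106) = 0.150, so δp = 510.
Q = p + r − d: δQ = √(δp² + δr² + δd²) = √(2.6e+05 + 2120 + 1940) = 514
Q = 3450.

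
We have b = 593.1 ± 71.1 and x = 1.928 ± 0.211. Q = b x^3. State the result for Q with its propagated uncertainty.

4251 ± 1490

Each factor contributes (exponent × relative error)² to (δQ/Q)²:
  (1·δb/b)² = (1×0.120)² = 0.0144;  (3·δx/x)² = (3×0.109)² = 0.108
δQ/Q = √(0.122) = 0.350
Q = 4251, so δQ = 0.350 × 4251 = 1490.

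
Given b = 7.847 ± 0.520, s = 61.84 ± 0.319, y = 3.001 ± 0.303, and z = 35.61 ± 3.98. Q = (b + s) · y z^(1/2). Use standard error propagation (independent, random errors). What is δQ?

Let u = b + s = 69.69. δu = √(δb² + δs²) = √(0.270 + 0.102) = 0.610, so δu/u = 0.00875.
Q is then a monomial in u, y, z:
δQ/Q = √((δu/u)² + (1·δy/y)² + (½·δz/z)²) = √(7.66e-05 + 0.0102 + 0.00312) = 0.116
Q = 1248, so δQ = 0.116 × 1248 = 144.

144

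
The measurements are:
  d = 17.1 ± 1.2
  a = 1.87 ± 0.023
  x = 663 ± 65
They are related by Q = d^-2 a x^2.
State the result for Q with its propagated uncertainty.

Relative error in a monomial: (δQ/Q)² = Σ (nᵢ · δxᵢ/xᵢ)².
  (-2·δd/d)² = (-2×0.0702)² = 0.0197;  (1·δa/a)² = (1×0.0123)² = 0.000151;  (2·δx/x)² = (2×0.0980)² = 0.0384
δQ/Q = √(0.0583) = 0.241
Q = 2810, so δQ = 0.241 × 2810 = 679.

2810 ± 679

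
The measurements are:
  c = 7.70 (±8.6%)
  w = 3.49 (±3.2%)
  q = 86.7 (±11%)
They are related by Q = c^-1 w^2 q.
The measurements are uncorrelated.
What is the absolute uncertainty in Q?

Each factor contributes (exponent × relative error)² to (δQ/Q)²:
  (-1·δc/c)² = (-1×0.0860)² = 0.00740;  (2·δw/w)² = (2×0.0320)² = 0.00410;  (1·δq/q)² = (1×0.110)² = 0.0121
δQ/Q = √(0.0236) = 0.154
Q = 137, so δQ = 0.154 × 137 = 21.1.

21.1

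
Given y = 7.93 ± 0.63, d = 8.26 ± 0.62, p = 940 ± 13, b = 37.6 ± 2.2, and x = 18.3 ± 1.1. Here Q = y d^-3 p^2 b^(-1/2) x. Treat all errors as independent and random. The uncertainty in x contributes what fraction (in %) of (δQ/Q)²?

5.80%

(δQ/Q)² = (1·δy/y)² + (-3·δd/d)² + (2·δp/p)² + (−½·δb/b)² + (1·δx/x)²
  y term: (1×0.0794)² = 0.00631
  d term: (-3×0.0751)² = 0.0507
  p term: (2×0.0138)² = 0.000765
  b term: (-0.5×0.0585)² = 0.000856
  x term: (1×0.0601)² = 0.00361
Total = 0.0623. Share from x = 0.00361/0.0623 = 0.0580.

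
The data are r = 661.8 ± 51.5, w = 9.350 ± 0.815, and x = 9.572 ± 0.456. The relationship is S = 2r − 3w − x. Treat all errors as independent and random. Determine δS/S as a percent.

Absolute uncertainties add in quadrature for a linear combination:
  (2·δr)² = 10600;  (3·δw)² = 5.98;  (δx)² = 0.208
δS = √(10600) = 103
S = 1286, so δS/S = 103/1286 = 0.0801.

8.01%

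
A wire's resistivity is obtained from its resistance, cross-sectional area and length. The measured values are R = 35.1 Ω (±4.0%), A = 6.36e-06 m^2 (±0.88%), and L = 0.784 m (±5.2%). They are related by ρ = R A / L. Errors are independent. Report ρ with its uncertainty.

(2.85 ± 0.188) × 10^-4 Ω·m

Relative error in a monomial: (δρ/ρ)² = Σ (nᵢ · δxᵢ/xᵢ)².
  (1·δR/R)² = (1×0.0400)² = 0.00160;  (1·δA/A)² = (1×0.00880)² = 7.74e-05;  (-1·δL/L)² = (-1×0.0520)² = 0.00270
δρ/ρ = √(0.00438) = 0.0662
ρ = 0.000285 Ω·m, so δρ = 0.0662 × 0.000285 = 1.88e-05 Ω·m.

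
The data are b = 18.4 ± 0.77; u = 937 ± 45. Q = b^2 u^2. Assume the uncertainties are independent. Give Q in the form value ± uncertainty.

Since Q is a product/quotient, work with relative uncertainties:
  (2·δb/b)² = (2×0.0418)² = 0.00700;  (2·δu/u)² = (2×0.0480)² = 0.00923
δQ/Q = √(0.0162) = 0.127
Q = 2.97e+08, so δQ = 0.127 × 2.97e+08 = 3.79e+07.

(2.97 ± 0.379) × 10^8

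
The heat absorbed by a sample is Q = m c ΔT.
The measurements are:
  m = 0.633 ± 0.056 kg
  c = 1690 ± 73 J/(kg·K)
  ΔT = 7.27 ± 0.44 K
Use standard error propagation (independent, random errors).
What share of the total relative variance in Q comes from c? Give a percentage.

14.0%

(δQ/Q)² = (1·δm/m)² + (1·δc/c)² + (1·δΔT/ΔT)²
  m term: (1×0.0885)² = 0.00783
  c term: (1×0.0432)² = 0.00187
  ΔT term: (1×0.0605)² = 0.00366
Total = 0.0134. Share from c = 0.00187/0.0134 = 0.140.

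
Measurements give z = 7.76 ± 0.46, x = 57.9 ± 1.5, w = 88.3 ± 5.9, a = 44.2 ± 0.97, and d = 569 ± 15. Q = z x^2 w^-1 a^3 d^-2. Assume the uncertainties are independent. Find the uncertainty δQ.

10.5

Q is a product of powers, so relative uncertainties combine in quadrature:
  (1·δz/z)² = (1×0.0593)² = 0.00351;  (2·δx/x)² = (2×0.0259)² = 0.00268;  (-1·δw/w)² = (-1×0.0668)² = 0.00446;  (3·δa/a)² = (3×0.0219)² = 0.00433;  (-2·δd/d)² = (-2×0.0264)² = 0.00278
δQ/Q = √(0.0178) = 0.133
Q = 78.6, so δQ = 0.133 × 78.6 = 10.5.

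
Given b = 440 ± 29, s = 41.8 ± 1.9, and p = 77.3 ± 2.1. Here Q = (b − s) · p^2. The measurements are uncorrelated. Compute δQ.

Let u = b − s = 398. δu = √(δb² + δs²) = √(841 + 3.61) = 29.1, so δu/u = 0.0730.
Q is then a monomial in u, p:
δQ/Q = √((δu/u)² + (2·δp/p)²) = √(0.00533 + 0.00295) = 0.0910
Q = 2.38e+06, so δQ = 0.0910 × 2.38e+06 = 2.16e+05.

2.16e+05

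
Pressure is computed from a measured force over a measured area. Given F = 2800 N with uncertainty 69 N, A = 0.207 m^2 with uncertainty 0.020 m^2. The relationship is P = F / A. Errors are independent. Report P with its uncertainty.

Since P is a product/quotient, work with relative uncertainties:
  (1·δF/F)² = (1×0.0246)² = 0.000607;  (-1·δA/A)² = (-1×0.0966)² = 0.00934
δP/P = √(0.00994) = 0.0997
P = 13500 Pa, so δP = 0.0997 × 13500 = 1350 Pa.

13500 ± 1350 Pa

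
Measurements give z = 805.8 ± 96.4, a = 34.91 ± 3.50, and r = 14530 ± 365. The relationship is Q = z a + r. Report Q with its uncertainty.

42660 ± 4410

Let p = z·a = 28130. δp/p = √((1·δz/z)² + (1·δa/a)²) = √(0.0143 + 0.0101) = 0.156, so δp = 4390.
Q = p + r: δQ = √(δp² + δr²) = √(1.93e+07 + 1.33e+05) = 4410
Q = 42660.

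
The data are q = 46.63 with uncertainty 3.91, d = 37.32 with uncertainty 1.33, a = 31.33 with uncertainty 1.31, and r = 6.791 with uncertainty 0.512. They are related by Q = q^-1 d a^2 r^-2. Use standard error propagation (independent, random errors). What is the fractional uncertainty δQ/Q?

0.195

Since Q is a product/quotient, work with relative uncertainties:
  (-1·δq/q)² = (-1×0.0839)² = 0.00703;  (1·δd/d)² = (1×0.0356)² = 0.00127;  (2·δa/a)² = (2×0.0418)² = 0.00699;  (-2·δr/r)² = (-2×0.0754)² = 0.0227
δQ/Q = √(0.0380) = 0.195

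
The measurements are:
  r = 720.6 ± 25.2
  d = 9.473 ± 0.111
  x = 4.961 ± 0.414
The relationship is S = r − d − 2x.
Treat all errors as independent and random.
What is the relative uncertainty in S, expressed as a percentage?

Each term contributes (cᵢ δxᵢ)² to (δS)²:
  (δr)² = 635;  (δd)² = 0.0123;  (2·δx)² = 0.686
δS = √(636) = 25.2
S = 701.2, so δS/S = 25.2/701.2 = 0.0360.

3.60%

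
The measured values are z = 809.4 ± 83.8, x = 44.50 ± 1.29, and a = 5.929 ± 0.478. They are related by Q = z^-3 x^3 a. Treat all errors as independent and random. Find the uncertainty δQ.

For a monomial Q ∝ z^-3, x^3, a, fractional errors add in quadrature:
  (-3·δz/z)² = (-3×0.104)² = 0.0965;  (3·δx/x)² = (3×0.0290)² = 0.00756;  (1·δa/a)² = (1×0.0806)² = 0.00650
δQ/Q = √(0.111) = 0.332
Q = 0.0009853, so δQ = 0.332 × 0.0009853 = 0.000328.

0.000328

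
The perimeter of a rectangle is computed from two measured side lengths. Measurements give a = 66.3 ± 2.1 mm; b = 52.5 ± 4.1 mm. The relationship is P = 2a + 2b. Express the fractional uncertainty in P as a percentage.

3.88%

For a sum/difference, combine absolute errors in quadrature:
  (2·δa)² = 17.6;  (2·δb)² = 67.2
δP = √(84.9) = 9.21 mm
P = 238 mm, so δP/P = 9.21/238 = 0.0388.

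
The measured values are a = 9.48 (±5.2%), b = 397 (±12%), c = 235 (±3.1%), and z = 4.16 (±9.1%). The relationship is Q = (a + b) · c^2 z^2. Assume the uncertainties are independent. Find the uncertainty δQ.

Let u = a + b = 406. δu = √(δa² + δb²) = √(0.243 + 2270) = 47.6, so δu/u = 0.117.
Q is then a monomial in u, c, z:
δQ/Q = √((δu/u)² + (2·δc/c)² + (2·δz/z)²) = √(0.0137 + 0.00384 + 0.0331) = 0.225
Q = 3.88e+08, so δQ = 0.225 × 3.88e+08 = 8.75e+07.

8.75e+07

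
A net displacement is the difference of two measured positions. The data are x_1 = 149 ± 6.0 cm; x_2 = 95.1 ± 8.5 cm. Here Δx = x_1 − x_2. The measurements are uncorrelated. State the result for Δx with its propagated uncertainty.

53.9 ± 10.4 cm

Sums and differences: (δΔx)² = Σ (cᵢ δxᵢ)².
  (δx_1)² = 36.0;  (δx_2)² = 72.2
δΔx = √(108) = 10.4 cm
Δx = 53.9 cm.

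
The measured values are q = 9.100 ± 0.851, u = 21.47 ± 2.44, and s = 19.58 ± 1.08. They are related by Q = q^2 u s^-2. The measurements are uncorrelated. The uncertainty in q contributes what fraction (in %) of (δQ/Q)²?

(δQ/Q)² = (2·δq/q)² + (1·δu/u)² + (-2·δs/s)²
  q term: (2×0.0935)² = 0.0350
  u term: (1×0.114)² = 0.0129
  s term: (-2×0.0552)² = 0.0122
Total = 0.0601. Share from q = 0.0350/0.0601 = 0.582.

58.2%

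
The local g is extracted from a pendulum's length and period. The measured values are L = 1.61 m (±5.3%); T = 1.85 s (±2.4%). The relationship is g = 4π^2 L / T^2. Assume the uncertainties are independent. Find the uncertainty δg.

1.33 m/s^2

For a monomial g ∝ L, T^-2, fractional errors add in quadrature:
  (1·δL/L)² = (1×0.0530)² = 0.00281;  (-2·δT/T)² = (-2×0.0240)² = 0.00230
δg/g = √(0.00511) = 0.0715
g = 18.6 m/s^2, so δg = 0.0715 × 18.6 = 1.33 m/s^2.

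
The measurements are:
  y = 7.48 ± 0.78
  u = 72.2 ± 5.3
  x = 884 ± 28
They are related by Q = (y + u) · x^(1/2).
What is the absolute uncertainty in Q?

164

Let w = y + u = 79.7. δw = √(δy² + δu²) = √(0.608 + 28.1) = 5.36, so δw/w = 0.0672.
Q is then a monomial in w, x:
δQ/Q = √((δw/w)² + (½·δx/x)²) = √(0.00452 + 0.000251) = 0.0691
Q = 2370, so δQ = 0.0691 × 2370 = 164.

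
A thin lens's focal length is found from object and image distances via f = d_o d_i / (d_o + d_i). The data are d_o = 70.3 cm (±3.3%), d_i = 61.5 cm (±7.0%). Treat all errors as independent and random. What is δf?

∂f/∂d_o = (d_i/(d_o+d_i))² = 0.218;  ∂f/∂d_i = (d_o/(d_o+d_i))² = 0.284
δf = √((∂f/∂d_o · δd_o)² + (∂f/∂d_i · δd_i)²) = √(0.255 + 1.50) = 1.32 cm

1.32 cm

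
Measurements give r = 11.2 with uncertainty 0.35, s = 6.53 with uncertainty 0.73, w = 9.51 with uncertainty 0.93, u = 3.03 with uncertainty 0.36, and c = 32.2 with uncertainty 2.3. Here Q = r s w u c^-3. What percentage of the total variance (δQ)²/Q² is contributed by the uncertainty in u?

17.0%

(δQ/Q)² = (1·δr/r)² + (1·δs/s)² + (1·δw/w)² + (1·δu/u)² + (-3·δc/c)²
  r term: (1×0.0312)² = 0.000977
  s term: (1×0.112)² = 0.0125
  w term: (1×0.0978)² = 0.00956
  u term: (1×0.119)² = 0.0141
  c term: (-3×0.0714)² = 0.0459
Total = 0.0831. Share from u = 0.0141/0.0831 = 0.170.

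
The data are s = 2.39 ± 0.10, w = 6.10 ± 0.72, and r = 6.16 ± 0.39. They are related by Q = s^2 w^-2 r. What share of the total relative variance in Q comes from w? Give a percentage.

83.5%

(δQ/Q)² = (2·δs/s)² + (-2·δw/w)² + (1·δr/r)²
  s term: (2×0.0418)² = 0.00700
  w term: (-2×0.118)² = 0.0557
  r term: (1×0.0633)² = 0.00401
Total = 0.0667. Share from w = 0.0557/0.0667 = 0.835.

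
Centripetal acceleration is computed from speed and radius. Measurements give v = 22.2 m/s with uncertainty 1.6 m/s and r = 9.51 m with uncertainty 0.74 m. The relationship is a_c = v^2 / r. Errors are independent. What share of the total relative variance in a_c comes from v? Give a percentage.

77.4%

(δa_c/a_c)² = (2·δv/v)² + (-1·δr/r)²
  v term: (2×0.0721)² = 0.0208
  r term: (-1×0.0778)² = 0.00605
Total = 0.0268. Share from v = 0.0208/0.0268 = 0.774.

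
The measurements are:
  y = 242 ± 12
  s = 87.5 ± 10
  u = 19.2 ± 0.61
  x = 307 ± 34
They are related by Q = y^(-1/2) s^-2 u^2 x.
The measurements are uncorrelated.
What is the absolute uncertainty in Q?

0.250

Products/powers → add relative errors in quadrature, weighted by exponent:
  (−½·δy/y)² = (-0.5×0.0496)² = 0.000615;  (-2·δs/s)² = (-2×0.114)² = 0.0522;  (2·δu/u)² = (2×0.0318)² = 0.00404;  (1·δx/x)² = (1×0.111)² = 0.0123
δQ/Q = √(0.0692) = 0.263
Q = 0.950, so δQ = 0.263 × 0.950 = 0.250.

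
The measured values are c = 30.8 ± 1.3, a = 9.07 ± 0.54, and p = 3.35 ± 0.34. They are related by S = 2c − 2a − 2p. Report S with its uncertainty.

36.8 ± 2.90

Absolute uncertainties add in quadrature for a linear combination:
  (2·δc)² = 6.76;  (2·δa)² = 1.17;  (2·δp)² = 0.462
δS = √(8.39) = 2.90
S = 36.8.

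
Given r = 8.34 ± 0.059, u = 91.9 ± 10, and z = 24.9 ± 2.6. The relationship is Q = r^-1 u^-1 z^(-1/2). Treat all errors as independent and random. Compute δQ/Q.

0.121

Relative error in a monomial: (δQ/Q)² = Σ (nᵢ · δxᵢ/xᵢ)².
  (-1·δr/r)² = (-1×0.00707)² = 5e-05;  (-1·δu/u)² = (-1×0.109)² = 0.0118;  (−½·δz/z)² = (-0.5×0.104)² = 0.00273
δQ/Q = √(0.0146) = 0.121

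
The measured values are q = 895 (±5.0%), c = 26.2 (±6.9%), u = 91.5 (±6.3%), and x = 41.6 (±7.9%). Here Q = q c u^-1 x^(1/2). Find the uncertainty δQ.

187

Relative error in a monomial: (δQ/Q)² = Σ (nᵢ · δxᵢ/xᵢ)².
  (1·δq/q)² = (1×0.0500)² = 0.00250;  (1·δc/c)² = (1×0.0690)² = 0.00476;  (-1·δu/u)² = (-1×0.0630)² = 0.00397;  (½·δx/x)² = (0.5×0.0790)² = 0.00156
δQ/Q = √(0.0128) = 0.113
Q = 1650, so δQ = 0.113 × 1650 = 187.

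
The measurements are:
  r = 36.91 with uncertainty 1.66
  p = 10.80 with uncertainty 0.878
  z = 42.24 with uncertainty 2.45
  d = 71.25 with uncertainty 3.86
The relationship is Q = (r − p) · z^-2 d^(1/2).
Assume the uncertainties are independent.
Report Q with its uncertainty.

Let u = r − p = 26.11. δu = √(δr² + δp²) = √(2.76 + 0.771) = 1.88, so δu/u = 0.0719.
Q is then a monomial in u, z, d:
δQ/Q = √((δu/u)² + (-2·δz/z)² + (½·δd/d)²) = √(0.00517 + 0.0135 + 0.000734) = 0.139
Q = 0.1235, so δQ = 0.139 × 0.1235 = 0.0172.

0.1235 ± 0.0172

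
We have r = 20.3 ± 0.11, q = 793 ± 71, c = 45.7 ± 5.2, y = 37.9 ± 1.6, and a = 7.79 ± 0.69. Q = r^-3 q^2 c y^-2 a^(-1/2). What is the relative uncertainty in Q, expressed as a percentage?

23.3%

Since Q is a product/quotient, work with relative uncertainties:
  (-3·δr/r)² = (-3×0.00542)² = 0.000264;  (2·δq/q)² = (2×0.0895)² = 0.0321;  (1·δc/c)² = (1×0.114)² = 0.0129;  (-2·δy/y)² = (-2×0.0422)² = 0.00713;  (−½·δa/a)² = (-0.5×0.0886)² = 0.00196
δQ/Q = √(0.0544) = 0.233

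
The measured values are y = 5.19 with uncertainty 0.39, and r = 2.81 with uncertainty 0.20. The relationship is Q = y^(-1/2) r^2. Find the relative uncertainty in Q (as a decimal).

0.147

Since Q is a product/quotient, work with relative uncertainties:
  (−½·δy/y)² = (-0.5×0.0751)² = 0.00141;  (2·δr/r)² = (2×0.0712)² = 0.0203
δQ/Q = √(0.0217) = 0.147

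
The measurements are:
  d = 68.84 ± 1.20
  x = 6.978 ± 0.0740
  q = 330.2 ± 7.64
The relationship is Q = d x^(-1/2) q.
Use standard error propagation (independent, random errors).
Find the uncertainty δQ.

Relative error in a monomial: (δQ/Q)² = Σ (nᵢ · δxᵢ/xᵢ)².
  (1·δd/d)² = (1×0.0174)² = 0.000304;  (−½·δx/x)² = (-0.5×0.0106)² = 2.81e-05;  (1·δq/q)² = (1×0.0231)² = 0.000535
δQ/Q = √(0.000867) = 0.0295
Q = 8605, so δQ = 0.0295 × 8605 = 253.

253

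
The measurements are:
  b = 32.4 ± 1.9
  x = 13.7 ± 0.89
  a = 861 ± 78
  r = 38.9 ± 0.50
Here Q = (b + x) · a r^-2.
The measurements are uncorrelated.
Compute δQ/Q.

Let u = b + x = 46.1. δu = √(δb² + δx²) = √(3.61 + 0.792) = 2.10, so δu/u = 0.0455.
Q is then a monomial in u, a, r:
δQ/Q = √((δu/u)² + (1·δa/a)² + (-2·δr/r)²) = √(0.00207 + 0.00821 + 0.000661) = 0.105

0.105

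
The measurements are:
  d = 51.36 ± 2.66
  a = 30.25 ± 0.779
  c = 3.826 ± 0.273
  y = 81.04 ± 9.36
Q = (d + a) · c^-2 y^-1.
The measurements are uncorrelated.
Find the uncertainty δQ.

0.0128

Let u = d + a = 81.61. δu = √(δd² + δa²) = √(7.08 + 0.607) = 2.77, so δu/u = 0.0340.
Q is then a monomial in u, c, y:
δQ/Q = √((δu/u)² + (-2·δc/c)² + (-1·δy/y)²) = √(0.00115 + 0.0204 + 0.0133) = 0.187
Q = 0.06879, so δQ = 0.187 × 0.06879 = 0.0128.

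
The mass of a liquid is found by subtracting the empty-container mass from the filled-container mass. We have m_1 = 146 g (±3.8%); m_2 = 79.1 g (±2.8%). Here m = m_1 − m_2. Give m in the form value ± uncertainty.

66.9 ± 5.97 g

Absolute uncertainties add in quadrature for a linear combination:
  (δm_1)² = 30.8;  (δm_2)² = 4.91
δm = √(35.7) = 5.97 g
m = 66.9 g.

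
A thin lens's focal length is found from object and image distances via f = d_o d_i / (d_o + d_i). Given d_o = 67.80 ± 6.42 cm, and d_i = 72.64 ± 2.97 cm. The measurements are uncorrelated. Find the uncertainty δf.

∂f/∂d_o = (d_i/(d_o+d_i))² = 0.268;  ∂f/∂d_i = (d_o/(d_o+d_i))² = 0.233
δf = √((∂f/∂d_o · δd_o)² + (∂f/∂d_i · δd_i)²) = √(2.95 + 0.479) = 1.85 cm

1.85 cm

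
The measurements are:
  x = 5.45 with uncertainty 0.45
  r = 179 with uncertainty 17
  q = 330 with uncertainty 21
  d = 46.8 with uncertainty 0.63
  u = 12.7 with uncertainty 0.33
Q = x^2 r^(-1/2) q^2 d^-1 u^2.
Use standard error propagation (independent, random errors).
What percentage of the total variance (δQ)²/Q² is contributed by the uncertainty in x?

56.1%

(δQ/Q)² = (2·δx/x)² + (−½·δr/r)² + (2·δq/q)² + (-1·δd/d)² + (2·δu/u)²
  x term: (2×0.0826)² = 0.0273
  r term: (-0.5×0.0950)² = 0.00225
  q term: (2×0.0636)² = 0.0162
  d term: (-1×0.0135)² = 0.000181
  u term: (2×0.0260)² = 0.00270
Total = 0.0486. Share from x = 0.0273/0.0486 = 0.561.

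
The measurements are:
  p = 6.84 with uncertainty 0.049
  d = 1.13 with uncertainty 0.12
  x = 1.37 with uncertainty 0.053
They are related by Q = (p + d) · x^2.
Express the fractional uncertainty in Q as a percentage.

7.91%

Let u = p + d = 7.97. δu = √(δp² + δd²) = √(0.00240 + 0.0144) = 0.130, so δu/u = 0.0163.
Q is then a monomial in u, x:
δQ/Q = √((δu/u)² + (2·δx/x)²) = √(0.000264 + 0.00599) = 0.0791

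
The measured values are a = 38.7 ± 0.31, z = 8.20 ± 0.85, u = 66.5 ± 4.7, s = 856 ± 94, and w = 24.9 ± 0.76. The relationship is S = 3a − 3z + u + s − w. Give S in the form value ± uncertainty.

989 ± 94.2

S is a linear combination, so absolute uncertainties add in quadrature:
  (3·δa)² = 0.865;  (3·δz)² = 6.50;  (δu)² = 22.1;  (δs)² = 8840;  (δw)² = 0.578
δS = √(8870) = 94.2
S = 989.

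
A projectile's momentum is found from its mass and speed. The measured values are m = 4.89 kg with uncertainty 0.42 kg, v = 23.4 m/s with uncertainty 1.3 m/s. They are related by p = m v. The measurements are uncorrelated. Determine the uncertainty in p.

11.7 kg·m/s

For a monomial p ∝ m, v, fractional errors add in quadrature:
  (1·δm/m)² = (1×0.0859)² = 0.00738;  (1·δv/v)² = (1×0.0556)² = 0.00309
δp/p = √(0.0105) = 0.102
p = 114 kg·m/s, so δp = 0.102 × 114 = 11.7 kg·m/s.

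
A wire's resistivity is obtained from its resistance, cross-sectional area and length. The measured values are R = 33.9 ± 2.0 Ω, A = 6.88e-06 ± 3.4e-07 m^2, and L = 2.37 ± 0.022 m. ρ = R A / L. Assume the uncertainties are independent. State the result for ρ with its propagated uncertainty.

(9.84 ± 0.763) × 10^-5 Ω·m

Each factor contributes (exponent × relative error)² to (δρ/ρ)²:
  (1·δR/R)² = (1×0.0590)² = 0.00348;  (1·δA/A)² = (1×0.0494)² = 0.00244;  (-1·δL/L)² = (-1×0.00928)² = 8.62e-05
δρ/ρ = √(0.00601) = 0.0775
ρ = 9.84e-05 Ω·m, so δρ = 0.0775 × 9.84e-05 = 7.63e-06 Ω·m.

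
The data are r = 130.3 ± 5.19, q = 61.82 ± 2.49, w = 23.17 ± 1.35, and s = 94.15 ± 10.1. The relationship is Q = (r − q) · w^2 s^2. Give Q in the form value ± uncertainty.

Let u = r − q = 68.48. δu = √(δr² + δq²) = √(26.9 + 6.20) = 5.76, so δu/u = 0.0841.
Q is then a monomial in u, w, s:
δQ/Q = √((δu/u)² + (2·δw/w)² + (2·δs/s)²) = √(0.00707 + 0.0136 + 0.0460) = 0.258
Q = 3.259e+08, so δQ = 0.258 × 3.259e+08 = 8.41e+07.

(3.259 ± 0.841) × 10^8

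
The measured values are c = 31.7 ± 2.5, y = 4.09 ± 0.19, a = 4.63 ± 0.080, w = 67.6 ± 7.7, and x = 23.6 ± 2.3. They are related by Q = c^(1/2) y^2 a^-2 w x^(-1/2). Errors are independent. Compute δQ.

Each factor contributes (exponent × relative error)² to (δQ/Q)²:
  (½·δc/c)² = (0.5×0.0789)² = 0.00155;  (2·δy/y)² = (2×0.0465)² = 0.00863;  (-2·δa/a)² = (-2×0.0173)² = 0.00119;  (1·δw/w)² = (1×0.114)² = 0.0130;  (−½·δx/x)² = (-0.5×0.0975)² = 0.00237
δQ/Q = √(0.0267) = 0.163
Q = 61.1, so δQ = 0.163 × 61.1 = 10.00.

10.00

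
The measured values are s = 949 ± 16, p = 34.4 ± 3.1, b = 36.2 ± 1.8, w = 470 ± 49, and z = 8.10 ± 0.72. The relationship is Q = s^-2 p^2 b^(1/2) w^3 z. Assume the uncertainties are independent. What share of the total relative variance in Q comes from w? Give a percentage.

(δQ/Q)² = (-2·δs/s)² + (2·δp/p)² + (½·δb/b)² + (3·δw/w)² + (1·δz/z)²
  s term: (-2×0.0169)² = 0.00114
  p term: (2×0.0901)² = 0.0325
  b term: (0.5×0.0497)² = 0.000618
  w term: (3×0.104)² = 0.0978
  z term: (1×0.0889)² = 0.00790
Total = 0.140. Share from w = 0.0978/0.140 = 0.699.

69.9%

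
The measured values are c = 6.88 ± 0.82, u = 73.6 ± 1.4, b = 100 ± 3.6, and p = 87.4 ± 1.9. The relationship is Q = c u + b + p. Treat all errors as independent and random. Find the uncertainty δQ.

Let w = c·u = 506. δw/w = √((1·δc/c)² + (1·δu/u)²) = √(0.0142 + 0.000362) = 0.121, so δw = 61.1.
Q = w + b + p: δQ = √(δw² + δb² + δp²) = √(3740 + 13.0 + 3.61) = 61.3

61.3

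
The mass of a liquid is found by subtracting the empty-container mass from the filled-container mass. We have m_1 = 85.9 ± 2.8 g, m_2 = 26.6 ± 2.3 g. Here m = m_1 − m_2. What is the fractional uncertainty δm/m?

Each term contributes (cᵢ δxᵢ)² to (δm)²:
  (δm_1)² = 7.84;  (δm_2)² = 5.29
δm = √(13.1) = 3.62 g
m = 59.3 g, so δm/m = 3.62/59.3 = 0.0611.

0.0611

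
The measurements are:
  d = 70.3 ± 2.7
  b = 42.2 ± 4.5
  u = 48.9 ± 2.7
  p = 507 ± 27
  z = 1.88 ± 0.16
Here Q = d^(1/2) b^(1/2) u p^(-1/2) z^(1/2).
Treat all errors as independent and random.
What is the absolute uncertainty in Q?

Products/powers → add relative errors in quadrature, weighted by exponent:
  (½·δd/d)² = (0.5×0.0384)² = 0.000369;  (½·δb/b)² = (0.5×0.107)² = 0.00284;  (1·δu/u)² = (1×0.0552)² = 0.00305;  (−½·δp/p)² = (-0.5×0.0533)² = 0.000709;  (½·δz/z)² = (0.5×0.0851)² = 0.00181
δQ/Q = √(0.00878) = 0.0937
Q = 162, so δQ = 0.0937 × 162 = 15.2.

15.2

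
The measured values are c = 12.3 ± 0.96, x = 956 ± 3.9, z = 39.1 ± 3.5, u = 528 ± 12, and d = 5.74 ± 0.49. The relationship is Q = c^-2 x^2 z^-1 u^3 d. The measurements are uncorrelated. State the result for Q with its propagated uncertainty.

(1.31 ± 0.275) × 10^11

Q is a product of powers, so relative uncertainties combine in quadrature:
  (-2·δc/c)² = (-2×0.0780)² = 0.0244;  (2·δx/x)² = (2×0.00408)² = 6.66e-05;  (-1·δz/z)² = (-1×0.0895)² = 0.00801;  (3·δu/u)² = (3×0.0227)² = 0.00465;  (1·δd/d)² = (1×0.0854)² = 0.00729
δQ/Q = √(0.0444) = 0.211
Q = 1.31e+11, so δQ = 0.211 × 1.31e+11 = 2.75e+10.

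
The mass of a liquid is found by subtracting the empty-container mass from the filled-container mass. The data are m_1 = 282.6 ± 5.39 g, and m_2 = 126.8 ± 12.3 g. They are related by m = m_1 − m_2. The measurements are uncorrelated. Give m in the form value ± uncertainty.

155.8 ± 13.4 g

Each term contributes (cᵢ δxᵢ)² to (δm)²:
  (δm_1)² = 29.1;  (δm_2)² = 151
δm = √(180) = 13.4 g
m = 155.8 g.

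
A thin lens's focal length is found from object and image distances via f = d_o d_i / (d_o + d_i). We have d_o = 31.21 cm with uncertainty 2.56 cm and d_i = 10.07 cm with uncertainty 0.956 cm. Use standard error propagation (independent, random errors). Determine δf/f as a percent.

7.45%

∂f/∂d_o = (d_i/(d_o+d_i))² = 0.0595;  ∂f/∂d_i = (d_o/(d_o+d_i))² = 0.572
δf = √((∂f/∂d_o · δd_o)² + (∂f/∂d_i · δd_i)²) = √(0.0232 + 0.299) = 0.567 cm
f = 7.613 cm, so δf/f = 0.567/7.613 = 0.0745.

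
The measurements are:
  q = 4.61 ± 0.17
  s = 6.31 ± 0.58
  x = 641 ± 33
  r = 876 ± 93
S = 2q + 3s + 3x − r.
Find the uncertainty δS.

For a sum/difference, combine absolute errors in quadrature:
  (2·δq)² = 0.116;  (3·δs)² = 3.03;  (3·δx)² = 9800;  (δr)² = 8650
δS = √(18500) = 136

136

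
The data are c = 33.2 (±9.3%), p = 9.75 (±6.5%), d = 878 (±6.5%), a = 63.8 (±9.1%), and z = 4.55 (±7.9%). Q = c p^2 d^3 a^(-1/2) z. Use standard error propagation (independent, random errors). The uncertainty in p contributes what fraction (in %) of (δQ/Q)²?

23.5%

(δQ/Q)² = (1·δc/c)² + (2·δp/p)² + (3·δd/d)² + (−½·δa/a)² + (1·δz/z)²
  c term: (1×0.0930)² = 0.00865
  p term: (2×0.0650)² = 0.0169
  d term: (3×0.0650)² = 0.0380
  a term: (-0.5×0.0910)² = 0.00207
  z term: (1×0.0790)² = 0.00624
Total = 0.0719. Share from p = 0.0169/0.0719 = 0.235.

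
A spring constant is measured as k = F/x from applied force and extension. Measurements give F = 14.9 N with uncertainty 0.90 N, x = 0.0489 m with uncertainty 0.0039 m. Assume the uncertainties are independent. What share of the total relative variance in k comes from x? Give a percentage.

63.5%

(δk/k)² = (1·δF/F)² + (-1·δx/x)²
  F term: (1×0.0604)² = 0.00365
  x term: (-1×0.0798)² = 0.00636
Total = 0.0100. Share from x = 0.00636/0.0100 = 0.635.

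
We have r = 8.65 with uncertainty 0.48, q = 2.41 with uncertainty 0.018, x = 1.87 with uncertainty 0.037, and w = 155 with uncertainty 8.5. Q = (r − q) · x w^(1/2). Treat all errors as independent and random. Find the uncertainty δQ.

12.2

Let u = r − q = 6.24. δu = √(δr² + δq²) = √(0.230 + 0.000324) = 0.480, so δu/u = 0.0770.
Q is then a monomial in u, x, w:
δQ/Q = √((δu/u)² + (1·δx/x)² + (½·δw/w)²) = √(0.00593 + 0.000391 + 0.000752) = 0.0841
Q = 145, so δQ = 0.0841 × 145 = 12.2.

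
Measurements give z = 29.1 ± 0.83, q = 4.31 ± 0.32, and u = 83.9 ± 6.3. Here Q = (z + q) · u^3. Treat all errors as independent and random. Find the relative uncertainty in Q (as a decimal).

0.227

Let w = z + q = 33.4. δw = √(δz² + δq²) = √(0.689 + 0.102) = 0.890, so δw/w = 0.0266.
Q is then a monomial in w, u:
δQ/Q = √((δw/w)² + (3·δu/u)²) = √(0.000709 + 0.0507) = 0.227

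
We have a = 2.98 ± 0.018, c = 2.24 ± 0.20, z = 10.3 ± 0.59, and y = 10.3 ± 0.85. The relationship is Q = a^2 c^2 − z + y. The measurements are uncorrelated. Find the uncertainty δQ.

Let p = a^2·c^2 = 44.6. δp/p = √((2·δa/a)² + (2·δc/c)²) = √(0.000146 + 0.0319) = 0.179, so δp = 7.98.
Q = p − z + y: δQ = √(δp² + δz² + δy²) = √(63.6 + 0.348 + 0.722) = 8.04

8.04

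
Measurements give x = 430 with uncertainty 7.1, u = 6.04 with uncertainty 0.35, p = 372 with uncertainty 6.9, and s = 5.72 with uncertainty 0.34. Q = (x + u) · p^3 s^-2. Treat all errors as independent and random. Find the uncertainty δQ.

9.07e+07

Let w = x + u = 436. δw = √(δx² + δu²) = √(50.4 + 0.122) = 7.11, so δw/w = 0.0163.
Q is then a monomial in w, p, s:
δQ/Q = √((δw/w)² + (3·δp/p)² + (-2·δs/s)²) = √(0.000266 + 0.00310 + 0.0141) = 0.132
Q = 6.86e+08, so δQ = 0.132 × 6.86e+08 = 9.07e+07.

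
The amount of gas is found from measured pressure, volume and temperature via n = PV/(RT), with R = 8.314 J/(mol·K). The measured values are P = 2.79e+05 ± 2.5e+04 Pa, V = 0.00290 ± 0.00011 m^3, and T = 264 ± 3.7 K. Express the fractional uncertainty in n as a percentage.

9.83%

n is a product of powers, so relative uncertainties combine in quadrature:
  (1·δP/P)² = (1×0.0896)² = 0.00803;  (1·δV/V)² = (1×0.0379)² = 0.00144;  (-1·δT/T)² = (-1×0.0140)² = 0.000196
δn/n = √(0.00966) = 0.0983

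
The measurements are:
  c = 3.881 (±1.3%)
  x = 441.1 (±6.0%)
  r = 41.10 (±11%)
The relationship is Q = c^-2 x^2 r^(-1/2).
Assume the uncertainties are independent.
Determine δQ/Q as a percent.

13.5%

Since Q is a product/quotient, work with relative uncertainties:
  (-2·δc/c)² = (-2×0.0130)² = 0.000676;  (2·δx/x)² = (2×0.0600)² = 0.0144;  (−½·δr/r)² = (-0.5×0.110)² = 0.00302
δQ/Q = √(0.0181) = 0.135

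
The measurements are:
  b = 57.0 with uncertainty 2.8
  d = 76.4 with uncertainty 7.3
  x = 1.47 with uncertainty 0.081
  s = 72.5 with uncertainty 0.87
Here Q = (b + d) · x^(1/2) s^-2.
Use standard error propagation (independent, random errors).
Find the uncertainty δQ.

0.00213

Let u = b + d = 133. δu = √(δb² + δd²) = √(7.84 + 53.3) = 7.82, so δu/u = 0.0586.
Q is then a monomial in u, x, s:
δQ/Q = √((δu/u)² + (½·δx/x)² + (-2·δs/s)²) = √(0.00344 + 0.000759 + 0.000576) = 0.0691
Q = 0.0308, so δQ = 0.0691 × 0.0308 = 0.00213.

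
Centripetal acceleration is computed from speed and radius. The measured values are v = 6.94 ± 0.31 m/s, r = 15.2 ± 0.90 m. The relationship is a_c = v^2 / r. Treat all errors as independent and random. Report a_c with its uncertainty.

3.17 ± 0.340 m/s^2

a_c is a product of powers, so relative uncertainties combine in quadrature:
  (2·δv/v)² = (2×0.0447)² = 0.00798;  (-1·δr/r)² = (-1×0.0592)² = 0.00351
δa_c/a_c = √(0.0115) = 0.107
a_c = 3.17 m/s^2, so δa_c = 0.107 × 3.17 = 0.340 m/s^2.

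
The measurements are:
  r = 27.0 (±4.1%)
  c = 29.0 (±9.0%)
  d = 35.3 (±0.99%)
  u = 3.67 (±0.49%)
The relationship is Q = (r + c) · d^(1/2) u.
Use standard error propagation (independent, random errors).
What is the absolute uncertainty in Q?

62.4

Let w = r + c = 56.0. δw = √(δr² + δc²) = √(1.23 + 6.81) = 2.84, so δw/w = 0.0506.
Q is then a monomial in w, d, u:
δQ/Q = √((δw/w)² + (½·δd/d)² + (1·δu/u)²) = √(0.00256 + 2.45e-05 + 2.4e-05) = 0.0511
Q = 1220, so δQ = 0.0511 × 1220 = 62.4.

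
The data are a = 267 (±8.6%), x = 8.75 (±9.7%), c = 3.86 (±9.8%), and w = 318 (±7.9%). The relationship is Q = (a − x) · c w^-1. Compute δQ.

0.483

Let u = a − x = 258. δu = √(δa² + δx²) = √(527 + 0.720) = 23.0, so δu/u = 0.0890.
Q is then a monomial in u, c, w:
δQ/Q = √((δu/u)² + (1·δc/c)² + (-1·δw/w)²) = √(0.00792 + 0.00960 + 0.00624) = 0.154
Q = 3.13, so δQ = 0.154 × 3.13 = 0.483.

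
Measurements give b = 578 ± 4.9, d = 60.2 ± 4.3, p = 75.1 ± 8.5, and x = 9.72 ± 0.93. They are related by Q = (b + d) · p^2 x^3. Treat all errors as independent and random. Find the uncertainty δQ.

Let u = b + d = 638. δu = √(δb² + δd²) = √(24.0 + 18.5) = 6.52, so δu/u = 0.0102.
Q is then a monomial in u, p, x:
δQ/Q = √((δu/u)² + (2·δp/p)² + (3·δx/x)²) = √(0.000104 + 0.0512 + 0.0824) = 0.366
Q = 3.31e+09, so δQ = 0.366 × 3.31e+09 = 1.21e+09.

1.21e+09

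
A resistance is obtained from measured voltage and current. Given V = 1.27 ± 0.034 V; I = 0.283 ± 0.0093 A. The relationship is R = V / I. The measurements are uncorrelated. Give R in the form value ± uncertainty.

4.49 ± 0.190 Ω

R is a product of powers, so relative uncertainties combine in quadrature:
  (1·δV/V)² = (1×0.0268)² = 0.000717;  (-1·δI/I)² = (-1×0.0329)² = 0.00108
δR/R = √(0.00180) = 0.0424
R = 4.49 Ω, so δR = 0.0424 × 4.49 = 0.190 Ω.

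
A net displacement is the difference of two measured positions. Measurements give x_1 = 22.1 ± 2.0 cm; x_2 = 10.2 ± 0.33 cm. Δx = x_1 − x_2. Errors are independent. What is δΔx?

For a sum/difference, combine absolute errors in quadrature:
  (δx_1)² = 4.00;  (δx_2)² = 0.109
δΔx = √(4.11) = 2.03 cm

2.03 cm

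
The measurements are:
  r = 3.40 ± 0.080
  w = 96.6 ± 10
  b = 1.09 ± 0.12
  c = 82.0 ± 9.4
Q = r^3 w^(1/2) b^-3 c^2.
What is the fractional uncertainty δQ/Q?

Relative error in a monomial: (δQ/Q)² = Σ (nᵢ · δxᵢ/xᵢ)².
  (3·δr/r)² = (3×0.0235)² = 0.00498;  (½·δw/w)² = (0.5×0.104)² = 0.00268;  (-3·δb/b)² = (-3×0.110)² = 0.109;  (2·δc/c)² = (2×0.115)² = 0.0526
δQ/Q = √(0.169) = 0.411

0.411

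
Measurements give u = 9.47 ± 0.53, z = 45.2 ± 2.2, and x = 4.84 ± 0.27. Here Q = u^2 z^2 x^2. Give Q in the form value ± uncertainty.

(4.29 ± 0.797) × 10^6

For a monomial Q ∝ u^2, z^2, x^2, fractional errors add in quadrature:
  (2·δu/u)² = (2×0.0560)² = 0.0125;  (2·δz/z)² = (2×0.0487)² = 0.00948;  (2·δx/x)² = (2×0.0558)² = 0.0124
δQ/Q = √(0.0345) = 0.186
Q = 4.29e+06, so δQ = 0.186 × 4.29e+06 = 7.97e+05.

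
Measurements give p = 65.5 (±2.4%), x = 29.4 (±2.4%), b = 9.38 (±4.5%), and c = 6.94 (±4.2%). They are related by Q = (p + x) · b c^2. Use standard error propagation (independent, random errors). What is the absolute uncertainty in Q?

4160

Let u = p + x = 94.9. δu = √(δp² + δx²) = √(2.47 + 0.498) = 1.72, so δu/u = 0.0182.
Q is then a monomial in u, b, c:
δQ/Q = √((δu/u)² + (1·δb/b)² + (2·δc/c)²) = √(0.000330 + 0.00202 + 0.00706) = 0.0970
Q = 42900, so δQ = 0.0970 × 42900 = 4160.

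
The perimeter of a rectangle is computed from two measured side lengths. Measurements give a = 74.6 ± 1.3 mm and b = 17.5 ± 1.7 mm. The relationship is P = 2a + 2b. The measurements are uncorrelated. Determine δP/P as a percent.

2.32%

Sums and differences: (δP)² = Σ (cᵢ δxᵢ)².
  (2·δa)² = 6.76;  (2·δb)² = 11.6
δP = √(18.3) = 4.28 mm
P = 184 mm, so δP/P = 4.28/184 = 0.0232.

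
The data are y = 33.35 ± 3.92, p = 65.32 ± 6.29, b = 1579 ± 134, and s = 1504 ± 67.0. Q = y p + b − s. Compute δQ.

Let w = y·p = 2178. δw/w = √((1·δy/y)² + (1·δp/p)²) = √(0.0138 + 0.00927) = 0.152, so δw = 331.
Q = w + b − s: δQ = √(δw² + δb² + δs²) = √(1.1e+05 + 18000 + 4490) = 363

363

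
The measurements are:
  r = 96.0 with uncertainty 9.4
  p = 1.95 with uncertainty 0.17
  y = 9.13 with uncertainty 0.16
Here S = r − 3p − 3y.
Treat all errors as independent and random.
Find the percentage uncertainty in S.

S is a linear combination, so absolute uncertainties add in quadrature:
  (δr)² = 88.4;  (3·δp)² = 0.260;  (3·δy)² = 0.230
δS = √(88.9) = 9.43
S = 62.8, so δS/S = 9.43/62.8 = 0.150.

15.0%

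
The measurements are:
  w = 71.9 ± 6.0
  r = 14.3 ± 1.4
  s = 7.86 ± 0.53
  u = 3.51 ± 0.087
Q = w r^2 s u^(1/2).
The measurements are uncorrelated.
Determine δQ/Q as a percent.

22.4%

Products/powers → add relative errors in quadrature, weighted by exponent:
  (1·δw/w)² = (1×0.0834)² = 0.00696;  (2·δr/r)² = (2×0.0979)² = 0.0383;  (1·δs/s)² = (1×0.0674)² = 0.00455;  (½·δu/u)² = (0.5×0.0248)² = 0.000154
δQ/Q = √(0.0500) = 0.224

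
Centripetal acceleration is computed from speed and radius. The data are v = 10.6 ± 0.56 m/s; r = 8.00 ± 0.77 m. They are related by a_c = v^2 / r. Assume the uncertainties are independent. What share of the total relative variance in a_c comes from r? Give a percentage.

(δa_c/a_c)² = (2·δv/v)² + (-1·δr/r)²
  v term: (2×0.0528)² = 0.0112
  r term: (-1×0.0963)² = 0.00926
Total = 0.0204. Share from r = 0.00926/0.0204 = 0.453.

45.3%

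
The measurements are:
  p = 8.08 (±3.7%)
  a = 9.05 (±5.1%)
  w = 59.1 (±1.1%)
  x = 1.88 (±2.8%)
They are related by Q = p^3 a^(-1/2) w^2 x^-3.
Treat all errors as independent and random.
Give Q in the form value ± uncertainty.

Products/powers → add relative errors in quadrature, weighted by exponent:
  (3·δp/p)² = (3×0.0370)² = 0.0123;  (−½·δa/a)² = (-0.5×0.0510)² = 0.000650;  (2·δw/w)² = (2×0.0110)² = 0.000484;  (-3·δx/x)² = (-3×0.0280)² = 0.00706
δQ/Q = √(0.0205) = 0.143
Q = 92200, so δQ = 0.143 × 92200 = 13200.

92200 ± 13200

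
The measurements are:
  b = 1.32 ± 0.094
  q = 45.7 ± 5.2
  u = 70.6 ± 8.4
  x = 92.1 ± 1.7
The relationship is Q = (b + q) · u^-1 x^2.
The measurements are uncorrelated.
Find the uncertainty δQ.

941

Let w = b + q = 47.0. δw = √(δb² + δq²) = √(0.00884 + 27.0) = 5.20, so δw/w = 0.111.
Q is then a monomial in w, u, x:
δQ/Q = √((δw/w)² + (-1·δu/u)² + (2·δx/x)²) = √(0.0122 + 0.0142 + 0.00136) = 0.167
Q = 5650, so δQ = 0.167 × 5650 = 941.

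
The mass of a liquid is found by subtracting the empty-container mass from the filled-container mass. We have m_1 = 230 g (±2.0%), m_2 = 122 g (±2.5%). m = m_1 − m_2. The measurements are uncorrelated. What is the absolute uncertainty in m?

5.52 g

Absolute uncertainties add in quadrature for a linear combination:
  (δm_1)² = 21.2;  (δm_2)² = 9.30
δm = √(30.5) = 5.52 g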